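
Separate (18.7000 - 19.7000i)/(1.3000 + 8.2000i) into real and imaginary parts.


Multiply by conjugate: (18.7000 - 19.7000i)(1.3000 - 8.2000i) / (1.3^2 + 8.2^2)
Numerator real = 18.7*1.3 - (19.7)*8.2 = -137.23
Numerator imag = -19.7*1.3 - 18.7*8.2 = -178.95
Denominator = 68.93
Re(z) = -137.23/68.93 = -1.9909
Im(z) = -178.95/68.93 = -2.5961

Re(z) = -1.9909, Im(z) = -2.5961


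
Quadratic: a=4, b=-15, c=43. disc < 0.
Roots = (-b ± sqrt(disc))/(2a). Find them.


disc = (-15)^2 - 4*4*43 = 225 - 688 = -463
sqrt(|disc|) = sqrt(463) = 21.5174
Real part = 15/(2*4) = 1.8750
Imag part = 21.5174/(2*4) = 2.6897

1.8750 ± 2.6897i


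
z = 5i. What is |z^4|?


|z| = sqrt(0+25) = sqrt(25) = 5
|z^4| = |z|^4 = 5^4 = 625

|z^4| = 625


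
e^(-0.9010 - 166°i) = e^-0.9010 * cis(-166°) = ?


e^-0.9010 = 0.4062
cos(-166°) = -0.9703
sin(-166°) = -0.2419
Real = 0.4062*(-0.9703) = -0.3941
Imag = 0.4062*(-0.2419) = -0.0983

-0.3941 - 0.0983i


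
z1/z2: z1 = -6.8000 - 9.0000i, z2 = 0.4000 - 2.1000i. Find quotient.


Conjugate of z2 = 0.4000 + 2.1000i
Numerator: (-6.8000 - 9.0000i)(0.4000 + 2.1000i) = 16.1800 - 17.8800i
Denominator: 0.4^2 + (-2.1)^2 = 4.57
Result = (16.1800 - 17.8800i)/4.57

3.5405 - 3.9125i


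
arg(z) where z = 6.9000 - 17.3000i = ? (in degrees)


Re = 6.9, Im = -17.3
arg = atan2(-17.3, 6.9) = -68.2557 degrees

arg(z) = -68.2557 degrees


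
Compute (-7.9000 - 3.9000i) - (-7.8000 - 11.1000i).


Real: -7.9 + 7.8 = -0.1
Imag: -3.9 + 11.1 = 7.2

-0.1000 + 7.2000i


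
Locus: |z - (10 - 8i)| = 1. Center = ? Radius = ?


|z - z0| = r is a circle with center z0 and radius r.
Center = (10, -8), radius = 1

Circle with center (10, -8) and radius 1


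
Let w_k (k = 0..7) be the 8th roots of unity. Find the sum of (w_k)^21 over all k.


The roots are w_k = w^k with w = e^(2*pi*i/8), and (w^k)^21 = (w^21)^k.
So S = 1 + u + u^2 + ... + u^(7) with u = w^21.
21 = 2*8 + 5, so 21 is not a multiple of 8: u = (w^8)^2 * w^5 = w^5 ≠ 1 (w is a primitive 8th root), while u^8 = (w^8)^21 = 1.
Geometric series: S = (1 - u^8)/(1 - u) = (1 - 1)/(1 - u) = 0

S = 0


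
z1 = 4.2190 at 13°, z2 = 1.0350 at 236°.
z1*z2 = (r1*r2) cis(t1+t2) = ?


r = 4.2190 * 1.0350 = 4.3667
theta = 13° + 236° = 249° = 249° (mod 360)

4.3667 cis(249°)


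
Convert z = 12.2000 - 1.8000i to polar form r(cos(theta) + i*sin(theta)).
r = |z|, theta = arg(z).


r = sqrt(148.84+3.24) = sqrt(152.08) = 12.3321
theta = atan2(-1.8, 12.2) = -8.3929 degrees

r = 12.3321, theta = -8.3929 degrees


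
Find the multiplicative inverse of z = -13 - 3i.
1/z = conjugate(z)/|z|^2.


|z|^2 = 169+9 = 178
1/z = (-13 + 3i)/178

1/z = -0.0730 + 0.0169i


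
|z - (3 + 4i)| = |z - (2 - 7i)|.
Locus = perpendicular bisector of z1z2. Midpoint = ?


Equal distances means the locus is the perpendicular bisector of z1 and z2.
Midpoint = ((3+2)/2, (4+(-7))/2) = (2.5000, -1.5000)

Perpendicular bisector through (2.5000, -1.5000)


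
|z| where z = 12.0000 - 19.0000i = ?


|z| = sqrt(12^2 + (-19)^2) = sqrt(144 + 361) = sqrt(505) = 22.4722

|z| = 22.4722


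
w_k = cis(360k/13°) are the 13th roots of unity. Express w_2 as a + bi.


Angle = 360*2/13 = 55.3846°
a = cos(55.3846°) = 0.5681
b = sin(55.3846°) = 0.8230

0.5681 + 0.8230i


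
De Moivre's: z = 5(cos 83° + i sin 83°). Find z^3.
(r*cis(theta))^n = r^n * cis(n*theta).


r^3 = 5^3 = 125
n*theta = 3*83° = 249° = 249° (mod 360)
a = 125*cos(249°) = -44.7960
b = 125*sin(249°) = -116.6976

125 cis(249°) = -44.7960 - 116.6976i


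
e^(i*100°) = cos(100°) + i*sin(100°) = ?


cos(100°) = -0.1736
sin(100°) = 0.9848

e^(i*100°) = -0.1736 + 0.9848i


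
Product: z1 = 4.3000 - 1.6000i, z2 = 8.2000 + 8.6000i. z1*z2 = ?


Real = 4.3*8.2 - (-1.6)*8.6 = 35.26 - (-13.76) = 49.02
Imag = 4.3*8.6 + 8.2*(-1.6) = 36.98 - (13.12) = 23.86

49.0200 + 23.8600i


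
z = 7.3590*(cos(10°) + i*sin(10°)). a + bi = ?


a = 7.3590*cos(10°) = 7.3590*0.98481 = 7.2472
b = 7.3590*sin(10°) = 7.3590*0.17365 = 1.2779

7.2472 + 1.2779i


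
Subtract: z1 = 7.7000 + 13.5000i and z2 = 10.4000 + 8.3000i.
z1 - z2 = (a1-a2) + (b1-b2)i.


Real: 7.7 - 10.4 = -2.7
Imag: 13.5 - 8.3 = 5.2

-2.7000 + 5.2000i


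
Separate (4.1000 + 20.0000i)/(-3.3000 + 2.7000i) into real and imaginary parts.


Multiply by conjugate: (4.1000 + 20.0000i)(-3.3000 - 2.7000i) / ((-3.3)^2 + 2.7^2)
Numerator real = 4.1*(-3.3) + 20*2.7 = 40.47
Numerator imag = 20*(-3.3) - 4.1*2.7 = -77.07
Denominator = 18.18
Re(z) = 40.47/18.18 = 2.2261
Im(z) = -77.07/18.18 = -4.2393

Re(z) = 2.2261, Im(z) = -4.2393


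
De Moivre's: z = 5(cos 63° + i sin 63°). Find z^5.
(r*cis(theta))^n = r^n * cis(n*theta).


r^5 = 5^5 = 3125
n*theta = 5*63° = 315° = 315° (mod 360)
a = 3125*cos(315°) = 2209.7087
b = 3125*sin(315°) = -2209.7087

3125 cis(315°) = 2209.7087 - 2209.7087i


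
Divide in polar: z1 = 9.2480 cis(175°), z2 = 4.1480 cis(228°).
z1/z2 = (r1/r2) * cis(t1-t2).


r = 9.2480 / 4.1480 = 2.2295
theta = 175° - 228° = -53° = 307° (mod 360)

2.2295 cis(307°)


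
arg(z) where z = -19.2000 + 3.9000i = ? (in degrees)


Re = -19.2, Im = 3.9
arg = atan2(3.9, -19.2) = 168.5180 degrees

arg(z) = 168.5180 degrees


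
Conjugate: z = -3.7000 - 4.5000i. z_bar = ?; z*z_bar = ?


z_bar = -3.7000 + 4.5000i
z*z_bar = (-3.7)^2 + (-4.5)^2 = 13.69 + 20.25 = 33.94

z_bar = -3.7000 + 4.5000i, z*z_bar = 33.94


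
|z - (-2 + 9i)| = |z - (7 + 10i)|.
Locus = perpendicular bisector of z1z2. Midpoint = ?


Equal distances means the locus is the perpendicular bisector of z1 and z2.
Midpoint = ((-2+7)/2, (9+10)/2) = (2.5000, 9.5000)

Perpendicular bisector through (2.5000, 9.5000)


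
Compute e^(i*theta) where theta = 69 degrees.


cos(69°) = 0.3584
sin(69°) = 0.9336

e^(i*69°) = 0.3584 + 0.9336i


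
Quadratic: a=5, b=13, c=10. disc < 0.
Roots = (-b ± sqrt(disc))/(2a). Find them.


disc = 13^2 - 4*5*10 = 169 - 200 = -31
sqrt(|disc|) = sqrt(31) = 5.5678
Real part = -13/(2*5) = -1.3000
Imag part = 5.5678/(2*5) = 0.5568

-1.3000 ± 0.5568i


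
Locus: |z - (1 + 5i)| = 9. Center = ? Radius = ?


|z - z0| = r is a circle with center z0 and radius r.
Center = (1, 5), radius = 9

Circle with center (1, 5) and radius 9


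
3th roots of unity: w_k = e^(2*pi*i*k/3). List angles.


The 3th roots of unity are cis(360k/3°) for k=0..2
Angle step = 360/3 = 120°
Primitive root: cis(120°)
Primitive root = -0.5000 + 0.8660i

3 roots at angles: 0°, 120°, 240°


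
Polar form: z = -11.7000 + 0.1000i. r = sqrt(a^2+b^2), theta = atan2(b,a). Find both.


r = sqrt(136.89+0.01) = sqrt(136.9) = 11.7004
theta = atan2(0.1, -11.7) = 179.5103 degrees

r = 11.7004, theta = 179.5103 degrees


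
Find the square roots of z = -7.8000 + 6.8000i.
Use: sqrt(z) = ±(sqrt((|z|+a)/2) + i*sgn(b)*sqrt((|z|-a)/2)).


|z| = sqrt(60.84+46.24) = 10.3479
sqrt((|z|+a)/2) = sqrt((10.3479+(-7.8))/2) = sqrt(1.2740) = 1.1287
sqrt((|z|-a)/2) = sqrt((10.3479-(-7.8))/2) = sqrt(9.0740) = 3.0123

±(1.1287 + 3.0123i) i.e. 1.1287 + 3.0123i and -1.1287 - 3.0123i


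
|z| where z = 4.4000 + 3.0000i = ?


|z| = sqrt(4.4^2 + 3^2) = sqrt(19.36 + 9) = sqrt(28.36) = 5.3254

|z| = 5.3254


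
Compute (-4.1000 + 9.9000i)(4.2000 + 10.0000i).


Real = -4.1*4.2 - 9.9*10 = -17.22 - 99 = -116.22
Imag = -4.1*10 + 4.2*9.9 = -41 + 41.58 = 0.58

-116.2200 + 0.5800i


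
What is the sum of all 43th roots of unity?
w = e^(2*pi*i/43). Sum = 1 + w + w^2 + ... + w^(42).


The sum of all 43th roots of unity is 0.
Geometric series: (1 - w^43)/(1 - w) = (1-1)/(1-w) = 0 since w^43 = 1, w ≠ 1.
Alternatively: coefficient of z^42 in z^43 - 1 is 0.

0


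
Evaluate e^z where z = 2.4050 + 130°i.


e^2.4050 = 11.07843
cos(130°) = -0.64279
sin(130°) = 0.766044
Real = 11.07843*(-0.64279) = -7.1211
Imag = 11.07843*0.766044 = 8.4866

-7.1211 + 8.4866i


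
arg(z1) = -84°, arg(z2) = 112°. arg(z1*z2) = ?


arg(z1*z2) = -84° + 112° = 28°
Normalized to (-180°, 180°]: 28°

28°


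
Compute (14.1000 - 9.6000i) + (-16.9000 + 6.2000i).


Real: 14.1 - 16.9 = -2.8
Imag: -9.6 + 6.2 = -3.4

-2.8000 - 3.4000i


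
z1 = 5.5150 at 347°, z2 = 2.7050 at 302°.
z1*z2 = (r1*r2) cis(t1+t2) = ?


r = 5.5150 * 2.7050 = 14.9181
theta = 347° + 302° = 649° = 289° (mod 360)

14.9181 cis(289°)


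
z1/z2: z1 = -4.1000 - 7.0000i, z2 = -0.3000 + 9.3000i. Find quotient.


Conjugate of z2 = -0.3000 - 9.3000i
Numerator: (-4.1000 - 7.0000i)(-0.3000 - 9.3000i) = -63.8700 + 40.2300i
Denominator: (-0.3)^2 + 9.3^2 = 86.58
Result = (-63.8700 + 40.2300i)/86.58

-0.7377 + 0.4647i


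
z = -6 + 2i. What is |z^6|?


|z| = sqrt(36+4) = sqrt(40) = 6.3246
|z^6| = |z|^6 = (sqrt(40))^6 = 40^3 = 64000

|z^6| = 64000


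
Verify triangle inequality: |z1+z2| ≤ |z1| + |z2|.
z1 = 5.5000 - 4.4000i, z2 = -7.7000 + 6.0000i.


|z1| = sqrt(5.5^2 + (-4.4)^2) = sqrt(49.61) = 7.0434
|z2| = sqrt((-7.7)^2 + 6^2) = sqrt(95.29) = 9.7617
z1+z2 = -2.2000 + 1.6000i
|z1+z2| = sqrt(7.4) = 2.7203
|z1|+|z2| = 7.0434 + 9.7617 = 16.8051

|z1+z2| = 2.7203 ≤ |z1|+|z2| = 16.8051 (verified)


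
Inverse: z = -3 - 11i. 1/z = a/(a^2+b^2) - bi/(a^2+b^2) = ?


|z|^2 = 9+121 = 130
1/z = (-3 + 11i)/130

1/z = -0.0231 + 0.0846i


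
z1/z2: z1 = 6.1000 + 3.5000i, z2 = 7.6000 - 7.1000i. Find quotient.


Conjugate of z2 = 7.6000 + 7.1000i
Numerator: (6.1000 + 3.5000i)(7.6000 + 7.1000i) = 21.5100 + 69.9100i
Denominator: 7.6^2 + (-7.1)^2 = 108.17
Result = (21.5100 + 69.9100i)/108.17

0.1989 + 0.6463i


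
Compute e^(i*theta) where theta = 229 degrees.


cos(229°) = -0.6561
sin(229°) = -0.7547

e^(i*229°) = -0.6561 - 0.7547i


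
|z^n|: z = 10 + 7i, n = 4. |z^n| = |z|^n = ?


|z| = sqrt(100+49) = sqrt(149) = 12.2066
|z^4| = |z|^4 = (sqrt(149))^4 = 149^2 = 22201

|z^4| = 22201


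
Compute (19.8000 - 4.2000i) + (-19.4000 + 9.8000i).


Real: 19.8 - 19.4 = 0.4
Imag: -4.2 + 9.8 = 5.6

0.4000 + 5.6000i


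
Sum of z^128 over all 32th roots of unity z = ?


The roots are w_k = w^k with w = e^(2*pi*i/32), and (w^k)^128 = (w^128)^k.
So S = 1 + u + u^2 + ... + u^(31) with u = w^128.
128 = 4*32 + 0, so 128 is a multiple of 32 and u = (w^32)^4 = 1.
Every one of the 32 terms equals 1: S = 32

S = 32


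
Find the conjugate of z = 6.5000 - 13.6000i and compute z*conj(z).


z_bar = 6.5000 + 13.6000i
z*z_bar = 6.5^2 + (-13.6)^2 = 42.25 + 184.96 = 227.21

z_bar = 6.5000 + 13.6000i, z*z_bar = 227.21


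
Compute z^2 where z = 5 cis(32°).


r^2 = 5^2 = 25
n*theta = 2*32° = 64° = 64° (mod 360)
a = 25*cos(64°) = 10.9593
b = 25*sin(64°) = 22.4699

25 cis(64°) = 10.9593 + 22.4699i


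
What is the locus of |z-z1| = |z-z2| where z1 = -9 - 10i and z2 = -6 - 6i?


Equal distances means the locus is the perpendicular bisector of z1 and z2.
Midpoint = ((-9+(-6))/2, (-10+(-6))/2) = (-7.5000, -8.0000)

Perpendicular bisector through (-7.5000, -8.0000)


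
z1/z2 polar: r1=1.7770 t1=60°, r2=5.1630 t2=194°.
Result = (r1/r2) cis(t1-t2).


r = 1.7770 / 5.1630 = 0.3442
theta = 60° - 194° = -134° = 226° (mod 360)

0.3442 cis(226°)


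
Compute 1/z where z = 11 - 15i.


|z|^2 = 121+225 = 346
1/z = (11 + 15i)/346

1/z = 0.0318 + 0.0434i


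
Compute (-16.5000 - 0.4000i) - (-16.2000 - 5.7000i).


Real: -16.5 + 16.2 = -0.3
Imag: -0.4 + 5.7 = 5.3

-0.3000 + 5.3000i


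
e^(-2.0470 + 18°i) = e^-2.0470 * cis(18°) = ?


e^-2.0470 = 0.1291
cos(18°) = 0.9511
sin(18°) = 0.309
Real = 0.1291*0.9511 = 0.1228
Imag = 0.1291*0.309 = 0.0399

0.1228 + 0.0399i


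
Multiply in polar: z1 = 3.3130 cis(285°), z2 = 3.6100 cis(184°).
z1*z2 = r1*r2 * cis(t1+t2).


r = 3.3130 * 3.6100 = 11.9599
theta = 285° + 184° = 469° = 109° (mod 360)

11.9599 cis(109°)


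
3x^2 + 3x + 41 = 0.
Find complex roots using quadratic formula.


disc = 3^2 - 4*3*41 = 9 - 492 = -483
sqrt(|disc|) = sqrt(483) = 21.9773
Real part = -3/(2*3) = -0.5000
Imag part = 21.9773/(2*3) = 3.6629

-0.5000 ± 3.6629i


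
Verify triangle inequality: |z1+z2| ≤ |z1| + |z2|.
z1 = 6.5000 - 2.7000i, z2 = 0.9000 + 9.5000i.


|z1| = sqrt(6.5^2 + (-2.7)^2) = sqrt(49.54) = 7.0385
|z2| = sqrt(0.9^2 + 9.5^2) = sqrt(91.06) = 9.5425
z1+z2 = 7.4000 + 6.8000i
|z1+z2| = sqrt(101) = 10.0499
|z1|+|z2| = 7.0385 + 9.5425 = 16.5810

|z1+z2| = 10.0499 ≤ |z1|+|z2| = 16.5810 (verified)


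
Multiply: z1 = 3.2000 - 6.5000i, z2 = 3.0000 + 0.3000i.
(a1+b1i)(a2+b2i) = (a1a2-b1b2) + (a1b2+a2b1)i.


Real = 3.2*3 - (-6.5)*0.3 = 9.6 - (-1.95) = 11.55
Imag = 3.2*0.3 + 3*(-6.5) = 0.96 - (19.5) = -18.54

11.5500 - 18.5400i


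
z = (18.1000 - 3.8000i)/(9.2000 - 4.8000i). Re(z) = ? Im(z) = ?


Multiply by conjugate: (18.1000 - 3.8000i)(9.2000 + 4.8000i) / (9.2^2 + (-4.8)^2)
Numerator real = 18.1*9.2 - (3.8)*(-4.8) = 184.76
Numerator imag = -3.8*9.2 - 18.1*(-4.8) = 51.92
Denominator = 107.68
Re(z) = 184.76/107.68 = 1.7158
Im(z) = 51.92/107.68 = 0.4822

Re(z) = 1.7158, Im(z) = 0.4822


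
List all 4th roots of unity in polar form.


The 4th roots of unity are cis(360k/4°) for k=0..3
Angle step = 360/4 = 90°
Primitive root: cis(90°)
Primitive root = 0 + 1.0000i

4 roots at angles: 0°, 90°, 180°, 270°


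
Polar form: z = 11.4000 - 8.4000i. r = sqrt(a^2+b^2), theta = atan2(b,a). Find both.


r = sqrt(129.96+70.56) = sqrt(200.52) = 14.1605
theta = atan2(-8.4, 11.4) = -36.3844 degrees

r = 14.1605, theta = -36.3844 degrees


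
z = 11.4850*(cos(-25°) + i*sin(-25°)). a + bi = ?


a = 11.4850*cos(-25°) = 11.4850*0.9063 = 10.4089
b = 11.4850*sin(-25°) = 11.4850*(-0.42262) = -4.8538

10.4089 - 4.8538i


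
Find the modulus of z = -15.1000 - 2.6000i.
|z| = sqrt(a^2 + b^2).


|z| = sqrt((-15.1)^2 + (-2.6)^2) = sqrt(228.01 + 6.76) = sqrt(234.77) = 15.3222

|z| = 15.3222


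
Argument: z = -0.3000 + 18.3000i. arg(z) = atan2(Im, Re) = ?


Re = -0.3, Im = 18.3
arg = atan2(18.3, -0.3) = 90.9392 degrees

arg(z) = 90.9392 degrees


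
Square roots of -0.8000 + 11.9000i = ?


|z| = sqrt(0.64+141.61) = 11.9269
sqrt((|z|+a)/2) = sqrt((11.9269+(-0.8))/2) = sqrt(5.5634) = 2.3587
sqrt((|z|-a)/2) = sqrt((11.9269-(-0.8))/2) = sqrt(6.3634) = 2.5226

±(2.3587 + 2.5226i) i.e. 2.3587 + 2.5226i and -2.3587 - 2.5226i


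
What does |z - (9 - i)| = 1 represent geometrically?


|z - z0| = r is a circle with center z0 and radius r.
Center = (9, -1), radius = 1

Circle with center (9, -1) and radius 1


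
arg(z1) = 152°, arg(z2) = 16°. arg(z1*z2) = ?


arg(z1*z2) = 152° + 16° = 168°
Normalized to (-180°, 180°]: 168°

168°


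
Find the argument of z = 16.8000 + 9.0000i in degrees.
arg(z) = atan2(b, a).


Re = 16.8, Im = 9
arg = atan2(9, 16.8) = 28.1786 degrees

arg(z) = 28.1786 degrees


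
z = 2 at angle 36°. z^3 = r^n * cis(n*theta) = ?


r^3 = 2^3 = 8
n*theta = 3*36° = 108° = 108° (mod 360)
a = 8*cos(108°) = -2.4721
b = 8*sin(108°) = 7.6085

8 cis(108°) = -2.4721 + 7.6085i


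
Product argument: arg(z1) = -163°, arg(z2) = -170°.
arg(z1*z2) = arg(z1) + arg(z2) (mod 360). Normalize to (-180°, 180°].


arg(z1*z2) = -163° - 170° = -333°
Normalized to (-180°, 180°]: 27°

27°


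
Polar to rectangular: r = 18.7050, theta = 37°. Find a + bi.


a = 18.7050*cos(37°) = 18.7050*0.798636 = 14.9385
b = 18.7050*sin(37°) = 18.7050*0.60182 = 11.2570

14.9385 + 11.2570i


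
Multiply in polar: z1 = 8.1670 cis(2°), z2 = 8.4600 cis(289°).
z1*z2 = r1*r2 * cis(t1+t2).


r = 8.1670 * 8.4600 = 69.0928
theta = 2° + 289° = 291° = 291° (mod 360)

69.0928 cis(291°)


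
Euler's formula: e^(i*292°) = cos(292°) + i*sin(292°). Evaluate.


cos(292°) = 0.3746
sin(292°) = -0.9272

e^(i*292°) = 0.3746 - 0.9272i


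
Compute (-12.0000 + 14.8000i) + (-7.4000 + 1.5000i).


Real: -12 - 7.4 = -19.4
Imag: 14.8 + 1.5 = 16.3

-19.4000 + 16.3000i


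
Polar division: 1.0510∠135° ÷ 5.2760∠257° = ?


r = 1.0510 / 5.2760 = 0.1992
theta = 135° - 257° = -122° = 238° (mod 360)

0.1992 cis(238°)


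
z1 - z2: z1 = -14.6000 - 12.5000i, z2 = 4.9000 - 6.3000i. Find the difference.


Real: -14.6 - 4.9 = -19.5
Imag: -12.5 + 6.3 = -6.2

-19.5000 - 6.2000i


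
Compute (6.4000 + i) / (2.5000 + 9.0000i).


Conjugate of z2 = 2.5000 - 9.0000i
Numerator: (6.4000 + i)(2.5000 - 9.0000i) = 25.0000 - 55.1000i
Denominator: 2.5^2 + 9^2 = 87.25
Result = (25.0000 - 55.1000i)/87.25

0.2865 - 0.6315i


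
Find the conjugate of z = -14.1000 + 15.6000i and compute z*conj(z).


z_bar = -14.1000 - 15.6000i
z*z_bar = (-14.1)^2 + 15.6^2 = 198.81 + 243.36 = 442.17

z_bar = -14.1000 - 15.6000i, z*z_bar = 442.17


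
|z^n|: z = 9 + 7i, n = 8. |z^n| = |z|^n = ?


|z| = sqrt(81+49) = sqrt(130) = 11.4018
|z^8| = |z|^8 = (sqrt(130))^8 = 130^4 = 285610000

|z^8| = 285610000


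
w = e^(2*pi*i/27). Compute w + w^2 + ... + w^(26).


With w = e^(2*pi*i/27), all 27 of the 27th roots of unity w^0 = 1, w, ..., w^(26) sum to 0: 1 + w + ... + w^(26) = (1 - w^27)/(1 - w) = 0 since w^27 = 1, w ≠ 1.
Removing the root 1: w + w^2 + ... + w^(26) = 0 - 1 = -1

Sum = -1


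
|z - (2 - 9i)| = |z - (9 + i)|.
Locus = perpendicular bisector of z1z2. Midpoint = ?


Equal distances means the locus is the perpendicular bisector of z1 and z2.
Midpoint = ((2+9)/2, (-9+1)/2) = (5.5000, -4.0000)

Perpendicular bisector through (5.5000, -4.0000)


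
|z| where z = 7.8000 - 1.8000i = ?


|z| = sqrt(7.8^2 + (-1.8)^2) = sqrt(60.84 + 3.24) = sqrt(64.08) = 8.0050

|z| = 8.0050


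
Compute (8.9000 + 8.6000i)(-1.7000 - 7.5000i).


Real = 8.9*(-1.7) - 8.6*(-7.5) = -15.13 - (-64.5) = 49.37
Imag = 8.9*(-7.5) - (1.7)*8.6 = -66.75 - (14.62) = -81.37

49.3700 - 81.3700i


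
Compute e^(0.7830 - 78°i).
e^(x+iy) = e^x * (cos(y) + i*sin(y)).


e^0.7830 = 2.1880
cos(-78°) = 0.2079
sin(-78°) = -0.97815
Real = 2.1880*0.2079 = 0.4549
Imag = 2.1880*(-0.97815) = -2.1402

0.4549 - 2.1402i


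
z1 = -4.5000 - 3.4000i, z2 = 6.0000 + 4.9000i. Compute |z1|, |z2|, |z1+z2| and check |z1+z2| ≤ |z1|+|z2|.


|z1| = sqrt((-4.5)^2 + (-3.4)^2) = sqrt(31.81) = 5.6400
|z2| = sqrt(6^2 + 4.9^2) = sqrt(60.01) = 7.7466
z1+z2 = 1.5000 + 1.5000i
|z1+z2| = sqrt(4.5) = 2.1213
|z1|+|z2| = 5.6400 + 7.7466 = 13.3866

|z1+z2| = 2.1213 ≤ |z1|+|z2| = 13.3866 (verified)


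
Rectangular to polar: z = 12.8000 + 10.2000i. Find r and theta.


r = sqrt(163.84+104.04) = sqrt(267.88) = 16.3670
theta = atan2(10.2, 12.8) = 38.5505 degrees

r = 16.3670, theta = 38.5505 degrees


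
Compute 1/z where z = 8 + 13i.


|z|^2 = 64+169 = 233
1/z = (8 - 13i)/233

1/z = 0.0343 - 0.0558i


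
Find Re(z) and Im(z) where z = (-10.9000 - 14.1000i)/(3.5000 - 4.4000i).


Multiply by conjugate: (-10.9000 - 14.1000i)(3.5000 + 4.4000i) / (3.5^2 + (-4.4)^2)
Numerator real = -10.9*3.5 - (14.1)*(-4.4) = 23.89
Numerator imag = -14.1*3.5 - (-10.9)*(-4.4) = -97.31
Denominator = 31.61
Re(z) = 23.89/31.61 = 0.7558
Im(z) = -97.31/31.61 = -3.0785

Re(z) = 0.7558, Im(z) = -3.0785


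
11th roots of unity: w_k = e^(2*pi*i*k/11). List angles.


The 11th roots of unity are cis(360k/11°) for k=0..10
Angle step = 360/11 = 32.7273°
Primitive root: cis(32.7273°)
Primitive root = 0.8413 + 0.5406i

11 roots at angles: 0°, 32.7273°, 65.4545°, 98.1818°, 130.9091°, 163.6364°, 196.3636°, 229.0909°, 261.8182°, 294.5455°, 327.2727°


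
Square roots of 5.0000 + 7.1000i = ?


|z| = sqrt(25+50.41) = 8.6839
sqrt((|z|+a)/2) = sqrt((8.6839+5)/2) = sqrt(6.8419) = 2.6157
sqrt((|z|-a)/2) = sqrt((8.6839-5)/2) = sqrt(1.8419) = 1.3572

±(2.6157 + 1.3572i) i.e. 2.6157 + 1.3572i and -2.6157 - 1.3572i


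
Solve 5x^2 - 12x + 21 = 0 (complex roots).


disc = (-12)^2 - 4*5*21 = 144 - 420 = -276
sqrt(|disc|) = sqrt(276) = 16.6132
Real part = 12/(2*5) = 1.2000
Imag part = 16.6132/(2*5) = 1.6613

1.2000 ± 1.6613i


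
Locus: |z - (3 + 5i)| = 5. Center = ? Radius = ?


|z - z0| = r is a circle with center z0 and radius r.
Center = (3, 5), radius = 5

Circle with center (3, 5) and radius 5


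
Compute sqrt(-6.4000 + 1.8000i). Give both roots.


|z| = sqrt(40.96+3.24) = 6.6483
sqrt((|z|+a)/2) = sqrt((6.6483+(-6.4))/2) = sqrt(0.1242) = 0.3524
sqrt((|z|-a)/2) = sqrt((6.6483-(-6.4))/2) = sqrt(6.5242) = 2.5542

±(0.3524 + 2.5542i) i.e. 0.3524 + 2.5542i and -0.3524 - 2.5542i


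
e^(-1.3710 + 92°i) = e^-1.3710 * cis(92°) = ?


e^-1.3710 = 0.2539
cos(92°) = -0.0349
sin(92°) = 0.9994
Real = 0.2539*(-0.0349) = -0.0089
Imag = 0.2539*0.9994 = 0.2537

-0.0089 + 0.2537i


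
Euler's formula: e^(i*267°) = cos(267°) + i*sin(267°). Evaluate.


cos(267°) = -0.0523
sin(267°) = -0.9986

e^(i*267°) = -0.0523 - 0.9986i


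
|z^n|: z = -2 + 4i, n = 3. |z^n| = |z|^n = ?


|z| = sqrt(4+16) = sqrt(20) = 4.4721
|z^3| = |z|^3 = (sqrt(20))^3 = 20*sqrt(20)

|z^3| = 20*sqrt(20) ≈ 89.4427


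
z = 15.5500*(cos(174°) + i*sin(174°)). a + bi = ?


a = 15.5500*cos(174°) = 15.5500*(-0.99452) = -15.4648
b = 15.5500*sin(174°) = 15.5500*0.10453 = 1.6254

-15.4648 + 1.6254i


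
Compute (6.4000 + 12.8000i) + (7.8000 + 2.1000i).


Real: 6.4 + 7.8 = 14.2
Imag: 12.8 + 2.1 = 14.9

14.2000 + 14.9000i


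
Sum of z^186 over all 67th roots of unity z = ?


The roots are w_k = w^k with w = e^(2*pi*i/67), and (w^k)^186 = (w^186)^k.
So S = 1 + u + u^2 + ... + u^(66) with u = w^186.
186 = 2*67 + 52, so 186 is not a multiple of 67: u = (w^67)^2 * w^52 = w^52 ≠ 1 (w is a primitive 67th root), while u^67 = (w^67)^186 = 1.
Geometric series: S = (1 - u^67)/(1 - u) = (1 - 1)/(1 - u) = 0

S = 0


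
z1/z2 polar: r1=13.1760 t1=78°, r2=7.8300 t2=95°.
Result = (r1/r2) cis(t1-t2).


r = 13.1760 / 7.8300 = 1.6828
theta = 78° - 95° = -17° = 343° (mod 360)

1.6828 cis(343°)


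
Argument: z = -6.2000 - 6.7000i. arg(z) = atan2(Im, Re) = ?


Re = -6.2, Im = -6.7
arg = atan2(-6.7, -6.2) = -132.7803 degrees

arg(z) = -132.7803 degrees


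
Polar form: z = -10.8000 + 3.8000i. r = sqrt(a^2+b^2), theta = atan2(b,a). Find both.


r = sqrt(116.64+14.44) = sqrt(131.08) = 11.4490
theta = atan2(3.8, -10.8) = 160.6155 degrees

r = 11.4490, theta = 160.6155 degrees


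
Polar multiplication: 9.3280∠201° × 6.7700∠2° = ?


r = 9.3280 * 6.7700 = 63.1506
theta = 201° + 2° = 203° = 203° (mod 360)

63.1506 cis(203°)


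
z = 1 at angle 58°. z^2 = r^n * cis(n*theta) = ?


r^2 = 1^2 = 1
n*theta = 2*58° = 116° = 116° (mod 360)
a = 1*cos(116°) = -0.4384
b = 1*sin(116°) = 0.8988

1 cis(116°) = -0.4384 + 0.8988i


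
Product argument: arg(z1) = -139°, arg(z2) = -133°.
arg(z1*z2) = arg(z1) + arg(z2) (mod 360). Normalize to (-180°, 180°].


arg(z1*z2) = -139° - 133° = -272°
Normalized to (-180°, 180°]: 88°

88°


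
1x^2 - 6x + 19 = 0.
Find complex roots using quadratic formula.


disc = (-6)^2 - 4*1*19 = 36 - 76 = -40
sqrt(|disc|) = sqrt(40) = 6.3246
Real part = 6/(2*1) = 3.0000
Imag part = 6.3246/(2*1) = 3.1623

3.0000 ± 3.1623i


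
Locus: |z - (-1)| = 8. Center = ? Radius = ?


|z - z0| = r is a circle with center z0 and radius r.
Center = (-1, 0), radius = 8

Circle with center (-1, 0) and radius 8


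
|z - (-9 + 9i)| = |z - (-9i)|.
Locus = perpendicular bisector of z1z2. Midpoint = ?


Equal distances means the locus is the perpendicular bisector of z1 and z2.
Midpoint = ((-9+0)/2, (9+(-9))/2) = (-4.5000, 0)

Perpendicular bisector through (-4.5000, 0)


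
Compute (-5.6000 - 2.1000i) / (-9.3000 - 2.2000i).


Conjugate of z2 = -9.3000 + 2.2000i
Numerator: (-5.6000 - 2.1000i)(-9.3000 + 2.2000i) = 56.7000 + 7.2100i
Denominator: (-9.3)^2 + (-2.2)^2 = 91.33
Result = (56.7000 + 7.2100i)/91.33

0.6208 + 0.0789i


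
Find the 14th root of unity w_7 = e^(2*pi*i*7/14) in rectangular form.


Angle = 360*7/14 = 180°
a = cos(180°) = -1.0000
b = sin(180°) = 0

-1.0000 + 0i


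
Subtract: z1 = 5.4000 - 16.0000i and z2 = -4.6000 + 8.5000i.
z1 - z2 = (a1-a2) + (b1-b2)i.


Real: 5.4 + 4.6 = 10
Imag: -16 - 8.5 = -24.5

10.0000 - 24.5000i


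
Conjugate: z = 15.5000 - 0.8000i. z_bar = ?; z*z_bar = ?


z_bar = 15.5000 + 0.8000i
z*z_bar = 15.5^2 + (-0.8)^2 = 240.25 + 0.64 = 240.89

z_bar = 15.5000 + 0.8000i, z*z_bar = 240.89


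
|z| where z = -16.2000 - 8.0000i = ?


|z| = sqrt((-16.2)^2 + (-8)^2) = sqrt(262.44 + 64) = sqrt(326.44) = 18.0677

|z| = 18.0677


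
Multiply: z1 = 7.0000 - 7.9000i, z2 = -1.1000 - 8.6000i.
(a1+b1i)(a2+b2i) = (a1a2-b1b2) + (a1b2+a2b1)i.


Real = 7*(-1.1) - (-7.9)*(-8.6) = -7.7 - 67.94 = -75.64
Imag = 7*(-8.6) - (1.1)*(-7.9) = -60.2 + 8.69 = -51.51

-75.6400 - 51.5100i


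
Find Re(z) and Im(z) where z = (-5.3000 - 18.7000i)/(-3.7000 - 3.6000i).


Multiply by conjugate: (-5.3000 - 18.7000i)(-3.7000 + 3.6000i) / ((-3.7)^2 + (-3.6)^2)
Numerator real = -5.3*(-3.7) - (18.7)*(-3.6) = 86.93
Numerator imag = -18.7*(-3.7) - (-5.3)*(-3.6) = 50.11
Denominator = 26.65
Re(z) = 86.93/26.65 = 3.2619
Im(z) = 50.11/26.65 = 1.8803

Re(z) = 3.2619, Im(z) = 1.8803


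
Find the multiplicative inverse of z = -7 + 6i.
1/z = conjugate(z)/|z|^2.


|z|^2 = 49+36 = 85
1/z = (-7 - 6i)/85

1/z = -0.0824 - 0.0706i


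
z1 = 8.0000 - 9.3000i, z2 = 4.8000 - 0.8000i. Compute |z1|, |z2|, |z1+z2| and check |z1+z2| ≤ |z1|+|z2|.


|z1| = sqrt(8^2 + (-9.3)^2) = sqrt(150.49) = 12.2674
|z2| = sqrt(4.8^2 + (-0.8)^2) = sqrt(23.68) = 4.8662
z1+z2 = 12.8000 - 10.1000i
|z1+z2| = sqrt(265.85) = 16.3049
|z1|+|z2| = 12.2674 + 4.8662 = 17.1336

|z1+z2| = 16.3049 ≤ |z1|+|z2| = 17.1336 (verified)


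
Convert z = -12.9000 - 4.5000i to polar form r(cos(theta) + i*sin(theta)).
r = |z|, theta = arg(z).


r = sqrt(166.41+20.25) = sqrt(186.66) = 13.6624
theta = atan2(-4.5, -12.9) = -160.7693 degrees

r = 13.6624, theta = -160.7693 degrees


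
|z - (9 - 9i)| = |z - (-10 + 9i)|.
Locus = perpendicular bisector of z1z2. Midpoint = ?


Equal distances means the locus is the perpendicular bisector of z1 and z2.
Midpoint = ((9+(-10))/2, (-9+9)/2) = (-0.5000, 0)

Perpendicular bisector through (-0.5000, 0)


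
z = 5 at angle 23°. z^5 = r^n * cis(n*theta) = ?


r^5 = 5^5 = 3125
n*theta = 5*23° = 115° = 115° (mod 360)
a = 3125*cos(115°) = -1320.6821
b = 3125*sin(115°) = 2832.2118

3125 cis(115°) = -1320.6821 + 2832.2118i


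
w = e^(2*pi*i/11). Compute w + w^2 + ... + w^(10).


With w = e^(2*pi*i/11), all 11 of the 11th roots of unity w^0 = 1, w, ..., w^(10) sum to 0: 1 + w + ... + w^(10) = (1 - w^11)/(1 - w) = 0 since w^11 = 1, w ≠ 1.
Removing the root 1: w + w^2 + ... + w^(10) = 0 - 1 = -1

Sum = -1


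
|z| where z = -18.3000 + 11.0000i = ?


|z| = sqrt((-18.3)^2 + 11^2) = sqrt(334.89 + 121) = sqrt(455.89) = 21.3516

|z| = 21.3516


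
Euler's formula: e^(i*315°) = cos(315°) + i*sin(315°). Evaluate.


cos(315°) = 0.7071
sin(315°) = -0.7071

e^(i*315°) = 0.7071 - 0.7071i


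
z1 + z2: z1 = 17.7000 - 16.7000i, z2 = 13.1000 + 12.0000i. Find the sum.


Real: 17.7 + 13.1 = 30.8
Imag: -16.7 + 12 = -4.7

30.8000 - 4.7000i


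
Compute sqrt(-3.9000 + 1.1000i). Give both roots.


|z| = sqrt(15.21+1.21) = 4.0522
sqrt((|z|+a)/2) = sqrt((4.0522+(-3.9))/2) = sqrt(0.0761) = 0.2758
sqrt((|z|-a)/2) = sqrt((4.0522-(-3.9))/2) = sqrt(3.9761) = 1.9940

±(0.2758 + 1.9940i) i.e. 0.2758 + 1.9940i and -0.2758 - 1.9940i


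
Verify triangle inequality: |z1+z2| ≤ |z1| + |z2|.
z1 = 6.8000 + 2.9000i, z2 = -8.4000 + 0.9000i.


|z1| = sqrt(6.8^2 + 2.9^2) = sqrt(54.65) = 7.3926
|z2| = sqrt((-8.4)^2 + 0.9^2) = sqrt(71.37) = 8.4481
z1+z2 = -1.6000 + 3.8000i
|z1+z2| = sqrt(17) = 4.1231
|z1|+|z2| = 7.3926 + 8.4481 = 15.8407

|z1+z2| = 4.1231 ≤ |z1|+|z2| = 15.8407 (verified)


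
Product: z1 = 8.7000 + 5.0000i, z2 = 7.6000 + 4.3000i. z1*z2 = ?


Real = 8.7*7.6 - 5*4.3 = 66.12 - 21.5 = 44.62
Imag = 8.7*4.3 + 7.6*5 = 37.41 + 38 = 75.41

44.6200 + 75.4100i


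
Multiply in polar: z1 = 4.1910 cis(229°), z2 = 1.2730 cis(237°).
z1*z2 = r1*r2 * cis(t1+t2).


r = 4.1910 * 1.2730 = 5.3351
theta = 229° + 237° = 466° = 106° (mod 360)

5.3351 cis(106°)


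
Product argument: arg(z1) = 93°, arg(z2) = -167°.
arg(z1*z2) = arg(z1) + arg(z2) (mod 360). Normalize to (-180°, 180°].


arg(z1*z2) = 93° - 167° = -74°
Normalized to (-180°, 180°]: -74°

-74°


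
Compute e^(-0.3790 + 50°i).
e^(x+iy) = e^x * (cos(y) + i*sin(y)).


e^-0.3790 = 0.6845
cos(50°) = 0.6428
sin(50°) = 0.76604
Real = 0.6845*0.6428 = 0.4400
Imag = 0.6845*0.76604 = 0.5244

0.4400 + 0.5244i


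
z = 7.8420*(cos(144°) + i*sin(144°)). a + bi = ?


a = 7.8420*cos(144°) = 7.8420*(-0.80902) = -6.3443
b = 7.8420*sin(144°) = 7.8420*0.58779 = 4.6094

-6.3443 + 4.6094i


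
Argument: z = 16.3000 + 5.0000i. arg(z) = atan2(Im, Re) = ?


Re = 16.3, Im = 5
arg = atan2(5, 16.3) = 17.0533 degrees

arg(z) = 17.0533 degrees


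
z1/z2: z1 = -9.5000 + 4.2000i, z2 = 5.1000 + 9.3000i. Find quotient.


Conjugate of z2 = 5.1000 - 9.3000i
Numerator: (-9.5000 + 4.2000i)(5.1000 - 9.3000i) = -9.3900 + 109.7700i
Denominator: 5.1^2 + 9.3^2 = 112.5
Result = (-9.3900 + 109.7700i)/112.5

-0.0835 + 0.9757i


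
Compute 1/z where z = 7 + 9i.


|z|^2 = 49+81 = 130
1/z = (7 - 9i)/130

1/z = 0.0538 - 0.0692i


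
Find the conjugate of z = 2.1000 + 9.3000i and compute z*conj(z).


z_bar = 2.1000 - 9.3000i
z*z_bar = 2.1^2 + 9.3^2 = 4.41 + 86.49 = 90.9

z_bar = 2.1000 - 9.3000i, z*z_bar = 90.9


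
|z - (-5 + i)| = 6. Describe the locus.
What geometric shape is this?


|z - z0| = r is a circle with center z0 and radius r.
Center = (-5, 1), radius = 6

Circle with center (-5, 1) and radius 6


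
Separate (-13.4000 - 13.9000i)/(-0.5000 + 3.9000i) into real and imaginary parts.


Multiply by conjugate: (-13.4000 - 13.9000i)(-0.5000 - 3.9000i) / ((-0.5)^2 + 3.9^2)
Numerator real = -13.4*(-0.5) - (13.9)*3.9 = -47.51
Numerator imag = -13.9*(-0.5) - (-13.4)*3.9 = 59.21
Denominator = 15.46
Re(z) = -47.51/15.46 = -3.0731
Im(z) = 59.21/15.46 = 3.8299

Re(z) = -3.0731, Im(z) = 3.8299


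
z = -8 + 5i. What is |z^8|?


|z| = sqrt(64+25) = sqrt(89) = 9.4340
|z^8| = |z|^8 = (sqrt(89))^8 = 89^4 = 62742241

|z^8| = 62742241


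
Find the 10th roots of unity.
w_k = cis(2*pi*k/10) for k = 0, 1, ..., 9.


The 10th roots of unity are cis(360k/10°) for k=0..9
Angle step = 360/10 = 36°
Primitive root: cis(36°)
Primitive root = 0.8090 + 0.5878i

10 roots at angles: 0°, 36°, 72°, 108°, 144°, 180°, 216°, 252°, 288°, 324°


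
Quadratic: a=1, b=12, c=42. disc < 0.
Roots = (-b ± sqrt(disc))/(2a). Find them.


disc = 12^2 - 4*1*42 = 144 - 168 = -24
sqrt(|disc|) = sqrt(24) = 4.8990
Real part = -12/(2*1) = -6.0000
Imag part = 4.8990/(2*1) = 2.4495

-6.0000 ± 2.4495i


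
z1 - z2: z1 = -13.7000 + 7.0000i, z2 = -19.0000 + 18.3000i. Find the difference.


Real: -13.7 + 19 = 5.3
Imag: 7 - 18.3 = -11.3

5.3000 - 11.3000i


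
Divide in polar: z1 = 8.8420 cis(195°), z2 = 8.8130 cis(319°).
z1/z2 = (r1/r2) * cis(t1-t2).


r = 8.8420 / 8.8130 = 1.0033
theta = 195° - 319° = -124° = 236° (mod 360)

1.0033 cis(236°)


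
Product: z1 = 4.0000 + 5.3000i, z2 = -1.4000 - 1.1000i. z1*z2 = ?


Real = 4*(-1.4) - 5.3*(-1.1) = -5.6 - (-5.83) = 0.23
Imag = 4*(-1.1) - (1.4)*5.3 = -4.4 - (7.42) = -11.82

0.2300 - 11.8200i


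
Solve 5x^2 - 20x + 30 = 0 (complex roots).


disc = (-20)^2 - 4*5*30 = 400 - 600 = -200
sqrt(|disc|) = sqrt(200) = 14.1421
Real part = 20/(2*5) = 2.0000
Imag part = 14.1421/(2*5) = 1.4142

2.0000 ± 1.4142i


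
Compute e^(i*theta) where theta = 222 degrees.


cos(222°) = -0.7431
sin(222°) = -0.6691

e^(i*222°) = -0.7431 - 0.6691i


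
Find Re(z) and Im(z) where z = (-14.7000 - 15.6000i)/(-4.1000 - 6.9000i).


Multiply by conjugate: (-14.7000 - 15.6000i)(-4.1000 + 6.9000i) / ((-4.1)^2 + (-6.9)^2)
Numerator real = -14.7*(-4.1) - (15.6)*(-6.9) = 167.91
Numerator imag = -15.6*(-4.1) - (-14.7)*(-6.9) = -37.47
Denominator = 64.42
Re(z) = 167.91/64.42 = 2.6065
Im(z) = -37.47/64.42 = -0.5817

Re(z) = 2.6065, Im(z) = -0.5817


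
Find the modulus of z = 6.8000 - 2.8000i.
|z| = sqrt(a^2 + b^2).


|z| = sqrt(6.8^2 + (-2.8)^2) = sqrt(46.24 + 7.84) = sqrt(54.08) = 7.3539

|z| = 7.3539


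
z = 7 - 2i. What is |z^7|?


|z| = sqrt(49+4) = sqrt(53) = 7.2801
|z^7| = |z|^7 = (sqrt(53))^7 = 53^3 * sqrt(53) = 148877*sqrt(53)

|z^7| = 148877*sqrt(53) ≈ 1083840.9200


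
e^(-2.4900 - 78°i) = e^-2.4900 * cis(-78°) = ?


e^-2.4900 = 0.0829
cos(-78°) = 0.2079
sin(-78°) = -0.9781
Real = 0.0829*0.2079 = 0.0172
Imag = 0.0829*(-0.9781) = -0.0811

0.0172 - 0.0811i


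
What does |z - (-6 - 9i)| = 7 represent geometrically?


|z - z0| = r is a circle with center z0 and radius r.
Center = (-6, -9), radius = 7

Circle with center (-6, -9) and radius 7


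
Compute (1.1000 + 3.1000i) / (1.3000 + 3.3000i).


Conjugate of z2 = 1.3000 - 3.3000i
Numerator: (1.1000 + 3.1000i)(1.3000 - 3.3000i) = 11.6600 + 0.4000i
Denominator: 1.3^2 + 3.3^2 = 12.58
Result = (11.6600 + 0.4000i)/12.58

0.9269 + 0.0318i


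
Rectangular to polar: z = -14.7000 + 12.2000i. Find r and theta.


r = sqrt(216.09+148.84) = sqrt(364.93) = 19.1031
theta = atan2(12.2, -14.7) = 140.3096 degrees

r = 19.1031, theta = 140.3096 degrees


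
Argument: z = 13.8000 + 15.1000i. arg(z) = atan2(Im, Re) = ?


Re = 13.8, Im = 15.1
arg = atan2(15.1, 13.8) = 47.5756 degrees

arg(z) = 47.5756 degrees


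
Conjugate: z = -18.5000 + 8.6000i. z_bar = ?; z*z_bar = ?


z_bar = -18.5000 - 8.6000i
z*z_bar = (-18.5)^2 + 8.6^2 = 342.25 + 73.96 = 416.21

z_bar = -18.5000 - 8.6000i, z*z_bar = 416.21


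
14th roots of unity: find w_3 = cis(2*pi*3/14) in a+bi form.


Angle = 360*3/14 = 77.1429°
a = cos(77.1429°) = 0.2225
b = sin(77.1429°) = 0.9749

0.2225 + 0.9749i


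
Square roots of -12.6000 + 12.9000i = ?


|z| = sqrt(158.76+166.41) = 18.0325
sqrt((|z|+a)/2) = sqrt((18.0325+(-12.6))/2) = sqrt(2.7162) = 1.6481
sqrt((|z|-a)/2) = sqrt((18.0325-(-12.6))/2) = sqrt(15.3162) = 3.9136

±(1.6481 + 3.9136i) i.e. 1.6481 + 3.9136i and -1.6481 - 3.9136i


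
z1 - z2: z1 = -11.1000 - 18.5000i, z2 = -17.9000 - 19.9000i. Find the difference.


Real: -11.1 + 17.9 = 6.8
Imag: -18.5 + 19.9 = 1.4

6.8000 + 1.4000i


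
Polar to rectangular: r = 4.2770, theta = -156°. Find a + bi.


a = 4.2770*cos(-156°) = 4.2770*(-0.913545) = -3.9072
b = 4.2770*sin(-156°) = 4.2770*(-0.40674) = -1.7396

-3.9072 - 1.7396i


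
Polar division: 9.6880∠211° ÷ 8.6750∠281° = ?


r = 9.6880 / 8.6750 = 1.1168
theta = 211° - 281° = -70° = 290° (mod 360)

1.1168 cis(290°)


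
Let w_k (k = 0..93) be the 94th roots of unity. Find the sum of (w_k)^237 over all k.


The roots are w_k = w^k with w = e^(2*pi*i/94), and (w^k)^237 = (w^237)^k.
So S = 1 + u + u^2 + ... + u^(93) with u = w^237.
237 = 2*94 + 49, so 237 is not a multiple of 94: u = (w^94)^2 * w^49 = w^49 ≠ 1 (w is a primitive 94th root), while u^94 = (w^94)^237 = 1.
Geometric series: S = (1 - u^94)/(1 - u) = (1 - 1)/(1 - u) = 0

S = 0


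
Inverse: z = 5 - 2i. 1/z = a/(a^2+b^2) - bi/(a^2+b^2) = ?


|z|^2 = 25+4 = 29
1/z = (5 + 2i)/29

1/z = 0.1724 + 0.0690i


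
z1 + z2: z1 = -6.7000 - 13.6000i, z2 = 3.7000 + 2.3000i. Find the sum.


Real: -6.7 + 3.7 = -3
Imag: -13.6 + 2.3 = -11.3

-3.0000 - 11.3000i


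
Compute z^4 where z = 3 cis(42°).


r^4 = 3^4 = 81
n*theta = 4*42° = 168° = 168° (mod 360)
a = 81*cos(168°) = -79.2300
b = 81*sin(168°) = 16.8408

81 cis(168°) = -79.2300 + 16.8408i


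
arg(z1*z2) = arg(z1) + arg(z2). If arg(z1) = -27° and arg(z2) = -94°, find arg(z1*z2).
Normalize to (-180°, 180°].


arg(z1*z2) = -27° - 94° = -121°
Normalized to (-180°, 180°]: -121°

-121°


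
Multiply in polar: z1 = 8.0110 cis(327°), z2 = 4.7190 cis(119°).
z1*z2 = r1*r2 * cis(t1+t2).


r = 8.0110 * 4.7190 = 37.8039
theta = 327° + 119° = 446° = 86° (mod 360)

37.8039 cis(86°)


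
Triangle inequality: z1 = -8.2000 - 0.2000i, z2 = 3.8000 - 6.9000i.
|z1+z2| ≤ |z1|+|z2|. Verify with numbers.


|z1| = sqrt((-8.2)^2 + (-0.2)^2) = sqrt(67.28) = 8.2024
|z2| = sqrt(3.8^2 + (-6.9)^2) = sqrt(62.05) = 7.8772
z1+z2 = -4.4000 - 7.1000i
|z1+z2| = sqrt(69.77) = 8.3528
|z1|+|z2| = 8.2024 + 7.8772 = 16.0796

|z1+z2| = 8.3528 ≤ |z1|+|z2| = 16.0796 (verified)


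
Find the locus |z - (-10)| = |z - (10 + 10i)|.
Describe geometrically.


Equal distances means the locus is the perpendicular bisector of z1 and z2.
Midpoint = ((-10+10)/2, (0+10)/2) = (0, 5.0000)

Perpendicular bisector through (0, 5.0000)


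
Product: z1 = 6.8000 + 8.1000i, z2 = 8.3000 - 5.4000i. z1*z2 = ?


Real = 6.8*8.3 - 8.1*(-5.4) = 56.44 - (-43.74) = 100.18
Imag = 6.8*(-5.4) + 8.3*8.1 = -36.72 + 67.23 = 30.51

100.1800 + 30.5100i


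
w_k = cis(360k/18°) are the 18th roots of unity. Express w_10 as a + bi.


Angle = 360*10/18 = 200°
a = cos(200°) = -0.9397
b = sin(200°) = -0.3420

-0.9397 - 0.3420i


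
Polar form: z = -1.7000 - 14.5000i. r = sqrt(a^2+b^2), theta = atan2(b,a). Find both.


r = sqrt(2.89+210.25) = sqrt(213.14) = 14.5993
theta = atan2(-14.5, -1.7) = -96.6869 degrees

r = 14.5993, theta = -96.6869 degrees


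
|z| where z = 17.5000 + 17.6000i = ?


|z| = sqrt(17.5^2 + 17.6^2) = sqrt(306.25 + 309.76) = sqrt(616.01) = 24.8195

|z| = 24.8195


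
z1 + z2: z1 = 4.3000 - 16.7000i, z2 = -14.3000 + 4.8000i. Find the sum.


Real: 4.3 - 14.3 = -10
Imag: -16.7 + 4.8 = -11.9

-10.0000 - 11.9000i


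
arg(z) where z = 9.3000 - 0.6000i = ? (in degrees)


Re = 9.3, Im = -0.6
arg = atan2(-0.6, 9.3) = -3.6914 degrees

arg(z) = -3.6914 degrees


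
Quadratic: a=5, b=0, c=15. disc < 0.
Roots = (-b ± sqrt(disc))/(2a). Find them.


disc = 0^2 - 4*5*15 = 0 - 300 = -300
sqrt(|disc|) = sqrt(300) = 17.3205
Real part = 0/(2*5) = 0
Imag part = 17.3205/(2*5) = 1.7321

0 ± 1.7321i


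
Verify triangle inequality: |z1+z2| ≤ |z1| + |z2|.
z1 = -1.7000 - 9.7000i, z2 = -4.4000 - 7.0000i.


|z1| = sqrt((-1.7)^2 + (-9.7)^2) = sqrt(96.98) = 9.8478
|z2| = sqrt((-4.4)^2 + (-7)^2) = sqrt(68.36) = 8.2680
z1+z2 = -6.1000 - 16.7000i
|z1+z2| = sqrt(316.1) = 17.7792
|z1|+|z2| = 9.8478 + 8.2680 = 18.1158

|z1+z2| = 17.7792 ≤ |z1|+|z2| = 18.1158 (verified)


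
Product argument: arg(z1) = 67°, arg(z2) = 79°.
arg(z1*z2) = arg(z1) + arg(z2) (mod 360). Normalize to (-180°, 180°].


arg(z1*z2) = 67° + 79° = 146°
Normalized to (-180°, 180°]: 146°

146°


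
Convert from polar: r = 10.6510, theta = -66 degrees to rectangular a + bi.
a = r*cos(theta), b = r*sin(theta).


a = 10.6510*cos(-66°) = 10.6510*0.40674 = 4.3322
b = 10.6510*sin(-66°) = 10.6510*(-0.91355) = -9.7302

4.3322 - 9.7302i


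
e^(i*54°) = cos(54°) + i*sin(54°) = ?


cos(54°) = 0.5878
sin(54°) = 0.8090

e^(i*54°) = 0.5878 + 0.8090i


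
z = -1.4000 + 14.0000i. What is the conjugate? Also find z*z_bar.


z_bar = -1.4000 - 14.0000i
z*z_bar = (-1.4)^2 + 14^2 = 1.96 + 196 = 197.96

z_bar = -1.4000 - 14.0000i, z*z_bar = 197.96


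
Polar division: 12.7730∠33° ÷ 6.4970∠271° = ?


r = 12.7730 / 6.4970 = 1.9660
theta = 33° - 271° = -238° = 122° (mod 360)

1.9660 cis(122°)


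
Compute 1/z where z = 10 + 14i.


|z|^2 = 100+196 = 296
1/z = (10 - 14i)/296

1/z = 0.0338 - 0.0473i


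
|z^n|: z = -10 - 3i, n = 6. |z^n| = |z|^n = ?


|z| = sqrt(100+9) = sqrt(109) = 10.4403
|z^6| = |z|^6 = (sqrt(109))^6 = 109^3 = 1295029

|z^6| = 1295029


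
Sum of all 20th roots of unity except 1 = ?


With w = e^(2*pi*i/20), all 20 of the 20th roots of unity w^0 = 1, w, ..., w^(19) sum to 0: 1 + w + ... + w^(19) = (1 - w^20)/(1 - w) = 0 since w^20 = 1, w ≠ 1.
Removing the root 1: w + w^2 + ... + w^(19) = 0 - 1 = -1

Sum = -1
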